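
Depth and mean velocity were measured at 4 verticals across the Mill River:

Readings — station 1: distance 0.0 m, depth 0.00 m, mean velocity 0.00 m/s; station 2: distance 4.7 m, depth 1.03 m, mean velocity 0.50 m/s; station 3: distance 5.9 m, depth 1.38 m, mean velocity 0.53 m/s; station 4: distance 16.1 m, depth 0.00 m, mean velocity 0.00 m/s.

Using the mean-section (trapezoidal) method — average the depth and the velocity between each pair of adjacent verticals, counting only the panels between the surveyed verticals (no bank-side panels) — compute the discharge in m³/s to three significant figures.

3.21 m³/s

Panel 1-2: Δb = 4.7 m, d̄ = (0.00+1.03)/2 = 0.515, v̄ = (0.00+0.50)/2 = 0.25 → q = 4.7×0.515×0.25 = 0.6051 m³/s
Panel 2-3: Δb = 1.2 m, d̄ = (1.03+1.38)/2 = 1.205, v̄ = (0.50+0.53)/2 = 0.515 → q = 1.2×1.205×0.515 = 0.7447 m³/s
Panel 3-4: Δb = 10.2 m, d̄ = (1.38+0.00)/2 = 0.69, v̄ = (0.53+0.00)/2 = 0.265 → q = 10.2×0.69×0.265 = 1.865 m³/s
Q = Σ q = 3.215 m³/s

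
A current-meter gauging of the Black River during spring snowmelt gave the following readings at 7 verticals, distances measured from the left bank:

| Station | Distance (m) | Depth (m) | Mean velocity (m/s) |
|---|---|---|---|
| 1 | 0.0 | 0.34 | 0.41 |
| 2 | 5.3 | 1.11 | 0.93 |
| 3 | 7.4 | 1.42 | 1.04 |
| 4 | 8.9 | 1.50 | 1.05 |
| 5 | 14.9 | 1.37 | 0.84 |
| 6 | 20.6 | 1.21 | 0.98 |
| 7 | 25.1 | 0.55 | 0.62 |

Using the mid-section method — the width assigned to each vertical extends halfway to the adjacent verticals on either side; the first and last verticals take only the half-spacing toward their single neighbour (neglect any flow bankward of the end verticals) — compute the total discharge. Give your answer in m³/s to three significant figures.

26.3 m³/s

w_1 = (5.3 − 0.0)/2 = 2.65 m; q_1 = 0.41 × 0.34 × 2.65 = 0.3694 m³/s
w_2 = (7.4 − 0.0)/2 = 3.7 m; q_2 = 0.93 × 1.11 × 3.7 = 3.820 m³/s
w_3 = (8.9 − 5.3)/2 = 1.8 m; q_3 = 1.04 × 1.42 × 1.8 = 2.658 m³/s
w_4 = (14.9 − 7.4)/2 = 3.75 m; q_4 = 1.05 × 1.50 × 3.75 = 5.906 m³/s
w_5 = (20.6 − 8.9)/2 = 5.85 m; q_5 = 0.84 × 1.37 × 5.85 = 6.732 m³/s
w_6 = (25.1 − 14.9)/2 = 5.1 m; q_6 = 0.98 × 1.21 × 5.1 = 6.048 m³/s
w_7 = (25.1 − 20.6)/2 = 2.25 m; q_7 = 0.62 × 0.55 × 2.25 = 0.7673 m³/s
Q = Σ qᵢ = 26.30 m³/s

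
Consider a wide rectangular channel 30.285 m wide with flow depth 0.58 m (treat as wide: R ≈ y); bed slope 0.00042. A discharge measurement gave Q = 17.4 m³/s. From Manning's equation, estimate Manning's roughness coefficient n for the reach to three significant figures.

0.0144

A = b·y = 30.285 × 0.58 = 17.57 m²
Wide channel: R ≈ y = 0.58 m
n = (1/Q)·A·R^(2/3)·S^(1/2) = (1/17.4) × 17.57 × 0.6955 × 0.02049 = 0.01439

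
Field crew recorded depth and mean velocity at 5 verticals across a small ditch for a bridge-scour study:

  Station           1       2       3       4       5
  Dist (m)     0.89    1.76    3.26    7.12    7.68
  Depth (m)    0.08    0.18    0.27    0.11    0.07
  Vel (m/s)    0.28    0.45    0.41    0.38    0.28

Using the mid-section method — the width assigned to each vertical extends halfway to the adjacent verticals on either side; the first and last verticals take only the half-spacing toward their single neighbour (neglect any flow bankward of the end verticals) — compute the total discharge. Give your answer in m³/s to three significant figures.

0.500 m³/s

w_1 = (1.76 − 0.89)/2 = 0.435 m; q_1 = 0.28 × 0.08 × 0.435 = 0.009744 m³/s
w_2 = (3.26 − 0.89)/2 = 1.185 m; q_2 = 0.45 × 0.18 × 1.185 = 0.09599 m³/s
w_3 = (7.12 − 1.76)/2 = 2.68 m; q_3 = 0.41 × 0.27 × 2.68 = 0.2967 m³/s
w_4 = (7.68 − 3.26)/2 = 2.21 m; q_4 = 0.38 × 0.11 × 2.21 = 0.09238 m³/s
w_5 = (7.68 − 7.12)/2 = 0.28 m; q_5 = 0.28 × 0.07 × 0.28 = 0.005488 m³/s
Q = Σ qᵢ = 0.5003 m³/s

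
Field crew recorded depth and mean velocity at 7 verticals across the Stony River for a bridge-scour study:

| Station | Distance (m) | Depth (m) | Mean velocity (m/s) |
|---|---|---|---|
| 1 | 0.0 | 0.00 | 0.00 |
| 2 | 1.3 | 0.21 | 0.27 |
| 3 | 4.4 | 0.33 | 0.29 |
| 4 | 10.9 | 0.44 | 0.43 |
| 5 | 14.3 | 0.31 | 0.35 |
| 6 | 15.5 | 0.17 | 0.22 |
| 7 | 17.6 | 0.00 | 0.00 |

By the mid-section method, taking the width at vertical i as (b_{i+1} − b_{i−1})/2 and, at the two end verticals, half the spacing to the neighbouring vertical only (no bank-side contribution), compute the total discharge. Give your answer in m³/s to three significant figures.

w_2 = (4.4 − 0.0)/2 = 2.2 m; q_2 = 0.27 × 0.21 × 2.2 = 0.1247 m³/s
w_3 = (10.9 − 1.3)/2 = 4.8 m; q_3 = 0.29 × 0.33 × 4.8 = 0.4594 m³/s
w_4 = (14.3 − 4.4)/2 = 4.95 m; q_4 = 0.43 × 0.44 × 4.95 = 0.9365 m³/s
w_5 = (15.5 − 10.9)/2 = 2.3 m; q_5 = 0.35 × 0.31 × 2.3 = 0.2496 m³/s
w_6 = (17.6 − 14.3)/2 = 1.65 m; q_6 = 0.22 × 0.17 × 1.65 = 0.06171 m³/s
Stations 1, 7 contribute zero (depth or velocity is 0).
Q = Σ qᵢ = 1.832 m³/s

1.83 m³/s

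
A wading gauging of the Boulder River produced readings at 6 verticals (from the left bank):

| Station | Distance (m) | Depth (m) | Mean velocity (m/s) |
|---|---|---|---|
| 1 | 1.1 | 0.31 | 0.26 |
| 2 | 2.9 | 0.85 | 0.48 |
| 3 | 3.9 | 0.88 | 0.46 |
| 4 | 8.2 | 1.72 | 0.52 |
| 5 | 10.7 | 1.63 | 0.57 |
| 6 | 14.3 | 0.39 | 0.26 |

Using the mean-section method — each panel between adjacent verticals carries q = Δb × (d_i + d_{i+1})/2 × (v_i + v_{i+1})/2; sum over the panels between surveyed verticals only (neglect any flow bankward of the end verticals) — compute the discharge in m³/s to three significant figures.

7.32 m³/s

Panel 1-2: Δb = 1.8 m, d̄ = (0.31+0.85)/2 = 0.58, v̄ = (0.26+0.48)/2 = 0.37 → q = 1.8×0.58×0.37 = 0.3863 m³/s
Panel 2-3: Δb = 1 m, d̄ = (0.85+0.88)/2 = 0.865, v̄ = (0.48+0.46)/2 = 0.47 → q = 1×0.865×0.47 = 0.4066 m³/s
Panel 3-4: Δb = 4.3 m, d̄ = (0.88+1.72)/2 = 1.3, v̄ = (0.46+0.52)/2 = 0.49 → q = 4.3×1.3×0.49 = 2.739 m³/s
Panel 4-5: Δb = 2.5 m, d̄ = (1.72+1.63)/2 = 1.675, v̄ = (0.52+0.57)/2 = 0.545 → q = 2.5×1.675×0.545 = 2.282 m³/s
Panel 5-6: Δb = 3.6 m, d̄ = (1.63+0.39)/2 = 1.01, v̄ = (0.57+0.26)/2 = 0.415 → q = 3.6×1.01×0.415 = 1.509 m³/s
Q = Σ q = 7.323 m³/s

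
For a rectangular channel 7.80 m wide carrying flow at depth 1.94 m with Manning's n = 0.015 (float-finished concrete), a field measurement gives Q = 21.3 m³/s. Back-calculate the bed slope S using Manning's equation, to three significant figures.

A = b·y = 7.80 × 1.94 = 15.13 m²
P = b + 2y = 7.80 + 2×1.94 = 11.68 m
R = A/P = 15.13/11.68 = 1.296 m
S = (Q·n / (1·A·R^(2/3)))² = (21.3×0.015 / (1×15.13×1.188))² = 0.0003157

0.000316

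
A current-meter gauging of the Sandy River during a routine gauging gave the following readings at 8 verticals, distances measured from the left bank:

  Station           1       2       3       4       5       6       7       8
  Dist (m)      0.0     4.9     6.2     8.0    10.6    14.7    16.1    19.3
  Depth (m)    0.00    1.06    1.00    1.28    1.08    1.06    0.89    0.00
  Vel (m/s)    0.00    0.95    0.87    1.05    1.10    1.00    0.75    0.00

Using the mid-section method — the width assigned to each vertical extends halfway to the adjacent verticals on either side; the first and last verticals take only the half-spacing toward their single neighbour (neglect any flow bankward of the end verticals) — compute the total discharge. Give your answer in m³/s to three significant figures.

15.9 m³/s

w_2 = (6.2 − 0.0)/2 = 3.1 m; q_2 = 0.95 × 1.06 × 3.1 = 3.122 m³/s
w_3 = (8.0 − 4.9)/2 = 1.55 m; q_3 = 0.87 × 1.00 × 1.55 = 1.349 m³/s
w_4 = (10.6 − 6.2)/2 = 2.2 m; q_4 = 1.05 × 1.28 × 2.2 = 2.957 m³/s
w_5 = (14.7 − 8.0)/2 = 3.35 m; q_5 = 1.10 × 1.08 × 3.35 = 3.980 m³/s
w_6 = (16.1 − 10.6)/2 = 2.75 m; q_6 = 1.00 × 1.06 × 2.75 = 2.915 m³/s
w_7 = (19.3 − 14.7)/2 = 2.3 m; q_7 = 0.75 × 0.89 × 2.3 = 1.535 m³/s
Stations 1, 8 contribute zero (depth or velocity is 0).
Q = Σ qᵢ = 15.86 m³/s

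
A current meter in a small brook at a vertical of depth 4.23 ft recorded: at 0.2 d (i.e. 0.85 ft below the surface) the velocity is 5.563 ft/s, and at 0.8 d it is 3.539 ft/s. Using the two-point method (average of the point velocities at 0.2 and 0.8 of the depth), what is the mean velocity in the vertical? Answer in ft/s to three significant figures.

4.55 ft/s

v̄ = (5.563 + 3.539) / 2 = 4.551 ft/s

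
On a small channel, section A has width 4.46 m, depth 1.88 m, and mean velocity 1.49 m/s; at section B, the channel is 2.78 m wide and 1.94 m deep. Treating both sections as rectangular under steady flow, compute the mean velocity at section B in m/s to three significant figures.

Q = A₁V₁ = (4.46×1.88) × 1.49 = 12.49 m³/s
A₂ = 2.78 × 1.94 = 5.393 m²
V₂ = Q/A₂ = 12.49/5.393 = 2.317 m/s

2.32 m/s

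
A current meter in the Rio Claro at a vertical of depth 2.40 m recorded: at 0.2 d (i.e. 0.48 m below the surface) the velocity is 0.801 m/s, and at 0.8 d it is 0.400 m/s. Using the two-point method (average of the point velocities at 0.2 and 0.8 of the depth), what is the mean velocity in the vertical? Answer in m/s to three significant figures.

v̄ = (0.801 + 0.400) / 2 = 0.6005 m/s

0.601 m/s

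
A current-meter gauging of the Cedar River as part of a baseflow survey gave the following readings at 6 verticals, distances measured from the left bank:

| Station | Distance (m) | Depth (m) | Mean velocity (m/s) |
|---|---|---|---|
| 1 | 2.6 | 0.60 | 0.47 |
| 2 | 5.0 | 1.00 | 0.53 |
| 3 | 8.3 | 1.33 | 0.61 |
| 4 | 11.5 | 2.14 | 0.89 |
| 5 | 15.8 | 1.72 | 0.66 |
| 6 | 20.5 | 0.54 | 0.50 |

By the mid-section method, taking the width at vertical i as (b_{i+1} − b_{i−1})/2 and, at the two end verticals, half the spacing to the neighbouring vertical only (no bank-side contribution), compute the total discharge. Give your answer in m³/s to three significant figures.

17.4 m³/s

w_1 = (5.0 − 2.6)/2 = 1.2 m; q_1 = 0.47 × 0.60 × 1.2 = 0.3384 m³/s
w_2 = (8.3 − 2.6)/2 = 2.85 m; q_2 = 0.53 × 1.00 × 2.85 = 1.511 m³/s
w_3 = (11.5 − 5.0)/2 = 3.25 m; q_3 = 0.61 × 1.33 × 3.25 = 2.637 m³/s
w_4 = (15.8 − 8.3)/2 = 3.75 m; q_4 = 0.89 × 2.14 × 3.75 = 7.142 m³/s
w_5 = (20.5 − 11.5)/2 = 4.5 m; q_5 = 0.66 × 1.72 × 4.5 = 5.108 m³/s
w_6 = (20.5 − 15.8)/2 = 2.35 m; q_6 = 0.50 × 0.54 × 2.35 = 0.6345 m³/s
Q = Σ qᵢ = 17.37 m³/s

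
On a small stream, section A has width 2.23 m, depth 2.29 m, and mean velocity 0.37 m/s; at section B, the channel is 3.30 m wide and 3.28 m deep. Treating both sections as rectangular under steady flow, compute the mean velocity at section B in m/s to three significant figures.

Q = A₁V₁ = (2.23×2.29) × 0.37 = 1.889 m³/s
A₂ = 3.30 × 3.28 = 10.82 m²
V₂ = Q/A₂ = 1.889/10.82 = 0.1746 m/s

0.175 m/s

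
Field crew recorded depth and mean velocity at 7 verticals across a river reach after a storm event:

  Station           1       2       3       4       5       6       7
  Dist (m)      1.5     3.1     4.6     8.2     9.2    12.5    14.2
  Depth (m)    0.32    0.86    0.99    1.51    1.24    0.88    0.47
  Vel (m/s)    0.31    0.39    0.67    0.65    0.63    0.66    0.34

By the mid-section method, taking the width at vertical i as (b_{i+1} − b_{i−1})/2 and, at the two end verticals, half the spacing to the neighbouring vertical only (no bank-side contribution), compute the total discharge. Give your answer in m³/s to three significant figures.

7.82 m³/s

w_1 = (3.1 − 1.5)/2 = 0.8 m; q_1 = 0.31 × 0.32 × 0.8 = 0.07936 m³/s
w_2 = (4.6 − 1.5)/2 = 1.55 m; q_2 = 0.39 × 0.86 × 1.55 = 0.5199 m³/s
w_3 = (8.2 − 3.1)/2 = 2.55 m; q_3 = 0.67 × 0.99 × 2.55 = 1.691 m³/s
w_4 = (9.2 − 4.6)/2 = 2.3 m; q_4 = 0.65 × 1.51 × 2.3 = 2.257 m³/s
w_5 = (12.5 − 8.2)/2 = 2.15 m; q_5 = 0.63 × 1.24 × 2.15 = 1.680 m³/s
w_6 = (14.2 − 9.2)/2 = 2.5 m; q_6 = 0.66 × 0.88 × 2.5 = 1.452 m³/s
w_7 = (14.2 − 12.5)/2 = 0.85 m; q_7 = 0.34 × 0.47 × 0.85 = 0.1358 m³/s
Q = Σ qᵢ = 7.816 m³/s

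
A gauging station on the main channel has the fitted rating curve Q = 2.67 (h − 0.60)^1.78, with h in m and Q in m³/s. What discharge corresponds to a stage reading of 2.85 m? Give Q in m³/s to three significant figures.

11.3 m³/s

Q = 2.67 × (2.85 − 0.60)^1.78 = 2.67 × 2.25^1.78 = 11.31 m³/s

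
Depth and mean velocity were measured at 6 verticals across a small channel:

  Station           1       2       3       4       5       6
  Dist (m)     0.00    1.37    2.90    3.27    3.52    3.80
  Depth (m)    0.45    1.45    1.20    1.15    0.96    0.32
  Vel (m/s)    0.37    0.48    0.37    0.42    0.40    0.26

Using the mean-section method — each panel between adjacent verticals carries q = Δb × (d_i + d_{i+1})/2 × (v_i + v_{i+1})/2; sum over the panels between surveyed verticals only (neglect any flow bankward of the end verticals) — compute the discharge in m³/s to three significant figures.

Panel 1-2: Δb = 1.37 m, d̄ = (0.45+1.45)/2 = 0.95, v̄ = (0.37+0.48)/2 = 0.425 → q = 1.37×0.95×0.425 = 0.5531 m³/s
Panel 2-3: Δb = 1.53 m, d̄ = (1.45+1.20)/2 = 1.325, v̄ = (0.48+0.37)/2 = 0.425 → q = 1.53×1.325×0.425 = 0.8616 m³/s
Panel 3-4: Δb = 0.37 m, d̄ = (1.20+1.15)/2 = 1.175, v̄ = (0.37+0.42)/2 = 0.395 → q = 0.37×1.175×0.395 = 0.1717 m³/s
Panel 4-5: Δb = 0.25 m, d̄ = (1.15+0.96)/2 = 1.055, v̄ = (0.42+0.40)/2 = 0.41 → q = 0.25×1.055×0.41 = 0.1081 m³/s
Panel 5-6: Δb = 0.28 m, d̄ = (0.96+0.32)/2 = 0.64, v̄ = (0.40+0.26)/2 = 0.33 → q = 0.28×0.64×0.33 = 0.05914 m³/s
Q = Σ q = 1.754 m³/s

1.75 m³/s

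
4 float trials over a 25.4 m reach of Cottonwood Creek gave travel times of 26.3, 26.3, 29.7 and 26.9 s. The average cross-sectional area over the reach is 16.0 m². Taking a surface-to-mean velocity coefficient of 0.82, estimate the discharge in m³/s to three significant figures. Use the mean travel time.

t̄ = (26.3 + 26.3 + 29.7 + 26.9) / 4 = 27.3 s
v_surface = L / t̄ = 25.4 / 27.3 = 0.9304 m/s
v_mean = 0.82 × 0.9304 = 0.7629 m/s
Q = A × v_mean = 16.0 × 0.7629 = 12.21 m³/s

12.2 m³/s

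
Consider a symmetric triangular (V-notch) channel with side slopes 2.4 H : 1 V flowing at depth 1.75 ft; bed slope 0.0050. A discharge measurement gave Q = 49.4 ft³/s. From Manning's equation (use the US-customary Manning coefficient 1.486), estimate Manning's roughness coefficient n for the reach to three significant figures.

A = z·y² = 2.4×1.75² = 7.350 ft²
P = 2y√(1+z²) = 2×1.75×√(1+2.4²) = 9.100 ft
R = A/P = 7.350/9.100 = 0.8077 ft
n = (1.486/Q)·A·R^(2/3)·S^(1/2) = (1.486/49.4) × 7.350 × 0.8673 × 0.07071 = 0.01356

0.0136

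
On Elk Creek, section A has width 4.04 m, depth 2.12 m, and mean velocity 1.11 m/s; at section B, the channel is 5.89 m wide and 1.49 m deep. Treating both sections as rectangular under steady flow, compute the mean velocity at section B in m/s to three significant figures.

1.08 m/s

Q = A₁V₁ = (4.04×2.12) × 1.11 = 9.507 m³/s
A₂ = 5.89 × 1.49 = 8.776 m²
V₂ = Q/A₂ = 9.507/8.776 = 1.083 m/s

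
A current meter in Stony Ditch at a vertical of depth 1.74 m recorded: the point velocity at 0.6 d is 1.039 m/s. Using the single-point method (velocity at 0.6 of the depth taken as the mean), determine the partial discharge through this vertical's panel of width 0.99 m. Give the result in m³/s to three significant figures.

1.79 m³/s

v̄ = v₀.₆ = 1.039 m/s
q = v̄ × d × w = 1.039 × 1.74 × 0.99 = 1.790 m³/s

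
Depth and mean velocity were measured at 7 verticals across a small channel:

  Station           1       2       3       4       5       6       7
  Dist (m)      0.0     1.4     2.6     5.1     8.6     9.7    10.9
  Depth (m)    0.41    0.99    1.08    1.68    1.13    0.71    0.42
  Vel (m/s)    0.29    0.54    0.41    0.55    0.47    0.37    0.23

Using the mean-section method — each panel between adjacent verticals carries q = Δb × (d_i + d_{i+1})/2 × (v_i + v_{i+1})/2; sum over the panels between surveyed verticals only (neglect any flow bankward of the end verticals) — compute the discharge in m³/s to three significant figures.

5.79 m³/s

Panel 1-2: Δb = 1.4 m, d̄ = (0.41+0.99)/2 = 0.7, v̄ = (0.29+0.54)/2 = 0.415 → q = 1.4×0.7×0.415 = 0.4067 m³/s
Panel 2-3: Δb = 1.2 m, d̄ = (0.99+1.08)/2 = 1.035, v̄ = (0.54+0.41)/2 = 0.475 → q = 1.2×1.035×0.475 = 0.5900 m³/s
Panel 3-4: Δb = 2.5 m, d̄ = (1.08+1.68)/2 = 1.38, v̄ = (0.41+0.55)/2 = 0.48 → q = 2.5×1.38×0.48 = 1.656 m³/s
Panel 4-5: Δb = 3.5 m, d̄ = (1.68+1.13)/2 = 1.405, v̄ = (0.55+0.47)/2 = 0.51 → q = 3.5×1.405×0.51 = 2.508 m³/s
Panel 5-6: Δb = 1.1 m, d̄ = (1.13+0.71)/2 = 0.92, v̄ = (0.47+0.37)/2 = 0.42 → q = 1.1×0.92×0.42 = 0.4250 m³/s
Panel 6-7: Δb = 1.2 m, d̄ = (0.71+0.42)/2 = 0.565, v̄ = (0.37+0.23)/2 = 0.3 → q = 1.2×0.565×0.3 = 0.2034 m³/s
Q = Σ q = 5.789 m³/s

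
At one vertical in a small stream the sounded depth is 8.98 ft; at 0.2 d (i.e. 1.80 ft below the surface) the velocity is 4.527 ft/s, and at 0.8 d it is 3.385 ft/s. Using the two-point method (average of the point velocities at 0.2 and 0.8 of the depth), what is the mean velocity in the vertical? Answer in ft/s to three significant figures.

v̄ = (4.527 + 3.385) / 2 = 3.956 ft/s

3.96 ft/s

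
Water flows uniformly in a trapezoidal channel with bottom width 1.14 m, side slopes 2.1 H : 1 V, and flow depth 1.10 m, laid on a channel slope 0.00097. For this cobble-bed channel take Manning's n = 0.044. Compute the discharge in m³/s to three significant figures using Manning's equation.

1.92 m³/s

A = (b + z·y)·y = (1.14 + 2.1×1.10)×1.10 = 3.795 m²
P = b + 2y√(1+z²) = 1.14 + 2×1.10×√(1+2.1²) = 6.257 m
R = A/P = 3.795/6.257 = 0.6065 m
Q = (1/n)·A·R^(2/3)·S^(1/2) = (1/0.044) × 3.795 × 0.6065^(2/3) × 0.00097^(1/2) = 1.925 m³/s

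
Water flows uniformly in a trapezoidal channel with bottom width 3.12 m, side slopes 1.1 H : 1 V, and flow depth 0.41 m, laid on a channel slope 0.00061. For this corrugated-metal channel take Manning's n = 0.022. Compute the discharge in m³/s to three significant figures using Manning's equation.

A = (b + z·y)·y = (3.12 + 1.1×0.41)×0.41 = 1.464 m²
P = b + 2y√(1+z²) = 3.12 + 2×0.41×√(1+1.1²) = 4.339 m
R = A/P = 1.464/4.339 = 0.3374 m
Q = (1/n)·A·R^(2/3)·S^(1/2) = (1/0.022) × 1.464 × 0.3374^(2/3) × 0.00061^(1/2) = 0.7967 m³/s

0.797 m³/s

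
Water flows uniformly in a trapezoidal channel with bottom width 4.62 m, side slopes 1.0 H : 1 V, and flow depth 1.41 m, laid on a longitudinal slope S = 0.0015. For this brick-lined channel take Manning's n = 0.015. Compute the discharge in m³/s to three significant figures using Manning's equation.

A = (b + z·y)·y = (4.62 + 1.0×1.41)×1.41 = 8.502 m²
P = b + 2y√(1+z²) = 4.62 + 2×1.41×√(1+1.0²) = 8.608 m
R = A/P = 8.502/8.608 = 0.9877 m
Q = (1/n)·A·R^(2/3)·S^(1/2) = (1/0.015) × 8.502 × 0.9877^(2/3) × 0.0015^(1/2) = 21.77 m³/s

21.8 m³/s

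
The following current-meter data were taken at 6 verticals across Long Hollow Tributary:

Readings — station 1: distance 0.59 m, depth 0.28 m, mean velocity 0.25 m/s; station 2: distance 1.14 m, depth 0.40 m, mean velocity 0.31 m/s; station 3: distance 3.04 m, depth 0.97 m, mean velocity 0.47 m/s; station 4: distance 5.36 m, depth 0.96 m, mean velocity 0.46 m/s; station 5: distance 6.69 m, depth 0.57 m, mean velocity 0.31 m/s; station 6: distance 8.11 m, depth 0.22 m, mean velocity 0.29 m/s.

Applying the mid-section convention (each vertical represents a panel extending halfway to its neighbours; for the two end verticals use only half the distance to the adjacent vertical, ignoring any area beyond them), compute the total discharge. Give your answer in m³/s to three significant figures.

w_1 = (1.14 − 0.59)/2 = 0.275 m; q_1 = 0.25 × 0.28 × 0.275 = 0.01925 m³/s
w_2 = (3.04 − 0.59)/2 = 1.225 m; q_2 = 0.31 × 0.40 × 1.225 = 0.1519 m³/s
w_3 = (5.36 − 1.14)/2 = 2.11 m; q_3 = 0.47 × 0.97 × 2.11 = 0.9619 m³/s
w_4 = (6.69 − 3.04)/2 = 1.825 m; q_4 = 0.46 × 0.96 × 1.825 = 0.8059 m³/s
w_5 = (8.11 − 5.36)/2 = 1.375 m; q_5 = 0.31 × 0.57 × 1.375 = 0.2430 m³/s
w_6 = (8.11 − 6.69)/2 = 0.71 m; q_6 = 0.29 × 0.22 × 0.71 = 0.04530 m³/s
Q = Σ qᵢ = 2.227 m³/s

2.23 m³/s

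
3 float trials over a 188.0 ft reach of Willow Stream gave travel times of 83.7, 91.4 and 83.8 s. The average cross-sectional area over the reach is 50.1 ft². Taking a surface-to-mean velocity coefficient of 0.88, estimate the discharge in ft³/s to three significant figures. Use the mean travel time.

t̄ = (83.7 + 91.4 + 83.8) / 3 = 86.3 s
v_surface = L / t̄ = 188.0 / 86.3 = 2.178 ft/s
v_mean = 0.88 × 2.178 = 1.917 ft/s
Q = A × v_mean = 50.1 × 1.917 = 96.04 ft³/s

96.0 ft³/s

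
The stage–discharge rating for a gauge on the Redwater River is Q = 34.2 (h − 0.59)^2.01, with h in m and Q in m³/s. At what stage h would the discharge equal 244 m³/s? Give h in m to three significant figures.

3.25 m

h − h₀ = (Q/C)^(1/b) = (244/34.2)^(1/2.01) = 2.658 m
h = 0.59 + 2.658 = 3.248 m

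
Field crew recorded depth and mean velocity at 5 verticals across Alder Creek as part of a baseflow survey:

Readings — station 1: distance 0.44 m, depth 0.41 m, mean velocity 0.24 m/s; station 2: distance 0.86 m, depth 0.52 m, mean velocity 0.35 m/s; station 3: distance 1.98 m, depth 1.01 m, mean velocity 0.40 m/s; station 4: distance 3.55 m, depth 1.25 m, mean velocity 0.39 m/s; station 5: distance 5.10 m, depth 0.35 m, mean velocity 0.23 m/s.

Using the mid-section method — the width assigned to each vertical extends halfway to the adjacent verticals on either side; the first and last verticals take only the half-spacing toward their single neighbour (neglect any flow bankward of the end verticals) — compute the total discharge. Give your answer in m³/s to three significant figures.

w_1 = (0.86 − 0.44)/2 = 0.21 m; q_1 = 0.24 × 0.41 × 0.21 = 0.02066 m³/s
w_2 = (1.98 − 0.44)/2 = 0.77 m; q_2 = 0.35 × 0.52 × 0.77 = 0.1401 m³/s
w_3 = (3.55 − 0.86)/2 = 1.345 m; q_3 = 0.40 × 1.01 × 1.345 = 0.5434 m³/s
w_4 = (5.10 − 1.98)/2 = 1.56 m; q_4 = 0.39 × 1.25 × 1.56 = 0.7605 m³/s
w_5 = (5.10 − 3.55)/2 = 0.775 m; q_5 = 0.23 × 0.35 × 0.775 = 0.06239 m³/s
Q = Σ qᵢ = 1.527 m³/s

1.53 m³/s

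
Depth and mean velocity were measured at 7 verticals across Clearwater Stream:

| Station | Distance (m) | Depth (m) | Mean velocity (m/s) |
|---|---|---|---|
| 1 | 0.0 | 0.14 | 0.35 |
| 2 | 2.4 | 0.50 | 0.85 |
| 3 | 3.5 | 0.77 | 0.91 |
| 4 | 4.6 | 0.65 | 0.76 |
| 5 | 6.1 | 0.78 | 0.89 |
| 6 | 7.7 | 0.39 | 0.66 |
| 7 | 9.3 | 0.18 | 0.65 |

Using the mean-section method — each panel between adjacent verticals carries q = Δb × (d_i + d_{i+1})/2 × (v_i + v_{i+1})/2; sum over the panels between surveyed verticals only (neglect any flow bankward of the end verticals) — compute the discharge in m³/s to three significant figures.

Panel 1-2: Δb = 2.4 m, d̄ = (0.14+0.50)/2 = 0.32, v̄ = (0.35+0.85)/2 = 0.6 → q = 2.4×0.32×0.6 = 0.4608 m³/s
Panel 2-3: Δb = 1.1 m, d̄ = (0.50+0.77)/2 = 0.635, v̄ = (0.85+0.91)/2 = 0.88 → q = 1.1×0.635×0.88 = 0.6147 m³/s
Panel 3-4: Δb = 1.1 m, d̄ = (0.77+0.65)/2 = 0.71, v̄ = (0.91+0.76)/2 = 0.835 → q = 1.1×0.71×0.835 = 0.6521 m³/s
Panel 4-5: Δb = 1.5 m, d̄ = (0.65+0.78)/2 = 0.715, v̄ = (0.76+0.89)/2 = 0.825 → q = 1.5×0.715×0.825 = 0.8848 m³/s
Panel 5-6: Δb = 1.6 m, d̄ = (0.78+0.39)/2 = 0.585, v̄ = (0.89+0.66)/2 = 0.775 → q = 1.6×0.585×0.775 = 0.7254 m³/s
Panel 6-7: Δb = 1.6 m, d̄ = (0.39+0.18)/2 = 0.285, v̄ = (0.66+0.65)/2 = 0.655 → q = 1.6×0.285×0.655 = 0.2987 m³/s
Q = Σ q = 3.637 m³/s

3.64 m³/s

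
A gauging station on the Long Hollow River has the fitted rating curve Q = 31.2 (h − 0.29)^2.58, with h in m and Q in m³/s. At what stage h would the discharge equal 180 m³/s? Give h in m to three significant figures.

2.26 m

h − h₀ = (Q/C)^(1/b) = (180/31.2)^(1/2.58) = 1.972 m
h = 0.29 + 1.972 = 2.262 m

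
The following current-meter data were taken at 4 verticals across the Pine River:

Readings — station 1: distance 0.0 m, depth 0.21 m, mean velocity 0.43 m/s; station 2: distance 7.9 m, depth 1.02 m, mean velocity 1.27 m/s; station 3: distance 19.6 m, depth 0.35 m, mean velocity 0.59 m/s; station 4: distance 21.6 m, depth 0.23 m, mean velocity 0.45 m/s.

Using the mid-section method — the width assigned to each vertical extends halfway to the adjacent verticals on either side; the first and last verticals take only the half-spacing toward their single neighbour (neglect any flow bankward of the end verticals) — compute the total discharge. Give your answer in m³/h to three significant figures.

w_1 = (7.9 − 0.0)/2 = 3.95 m; q_1 = 0.43 × 0.21 × 3.95 = 0.3567 m³/s
w_2 = (19.6 − 0.0)/2 = 9.8 m; q_2 = 1.27 × 1.02 × 9.8 = 12.69 m³/s
w_3 = (21.6 − 7.9)/2 = 6.85 m; q_3 = 0.59 × 0.35 × 6.85 = 1.415 m³/s
w_4 = (21.6 − 19.6)/2 = 1 m; q_4 = 0.45 × 0.23 × 1 = 0.1035 m³/s
Q = Σ qᵢ = 14.57 m³/s
= 14.57 × 3600 = 52450 m³/h

52500 m³/h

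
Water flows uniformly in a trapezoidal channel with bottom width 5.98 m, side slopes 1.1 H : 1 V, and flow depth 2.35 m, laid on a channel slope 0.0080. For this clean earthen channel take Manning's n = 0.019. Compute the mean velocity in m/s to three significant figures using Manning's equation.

6.31 m/s

A = (b + z·y)·y = (5.98 + 1.1×2.35)×2.35 = 20.13 m²
P = b + 2y√(1+z²) = 5.98 + 2×2.35×√(1+1.1²) = 12.97 m
R = A/P = 20.13/12.97 = 1.552 m
Q = (1/n)·A·R^(2/3)·S^(1/2) = (1/0.019) × 20.13 × 1.552^(2/3) × 0.0080^(1/2) = 127.0 m³/s
V = Q/A = 127.0/20.13 = 6.311 m/s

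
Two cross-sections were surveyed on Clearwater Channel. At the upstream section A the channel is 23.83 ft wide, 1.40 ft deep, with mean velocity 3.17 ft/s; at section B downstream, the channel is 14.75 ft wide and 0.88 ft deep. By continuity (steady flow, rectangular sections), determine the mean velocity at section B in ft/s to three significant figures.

Q = A₁V₁ = (23.83×1.40) × 3.17 = 105.8 ft³/s
A₂ = 14.75 × 0.88 = 12.98 ft²
V₂ = Q/A₂ = 105.8/12.98 = 8.148 ft/s

8.15 ft/s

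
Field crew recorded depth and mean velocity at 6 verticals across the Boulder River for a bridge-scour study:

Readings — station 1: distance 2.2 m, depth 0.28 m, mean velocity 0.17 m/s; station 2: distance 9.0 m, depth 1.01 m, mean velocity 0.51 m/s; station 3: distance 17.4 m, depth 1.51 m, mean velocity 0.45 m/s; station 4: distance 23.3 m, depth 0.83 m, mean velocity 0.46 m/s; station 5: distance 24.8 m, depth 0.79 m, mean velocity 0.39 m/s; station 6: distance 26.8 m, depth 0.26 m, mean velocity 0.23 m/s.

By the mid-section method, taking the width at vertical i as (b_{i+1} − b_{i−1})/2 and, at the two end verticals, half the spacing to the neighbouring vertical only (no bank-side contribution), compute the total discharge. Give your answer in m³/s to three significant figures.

10.9 m³/s

w_1 = (9.0 − 2.2)/2 = 3.4 m; q_1 = 0.17 × 0.28 × 3.4 = 0.1618 m³/s
w_2 = (17.4 − 2.2)/2 = 7.6 m; q_2 = 0.51 × 1.01 × 7.6 = 3.915 m³/s
w_3 = (23.3 − 9.0)/2 = 7.15 m; q_3 = 0.45 × 1.51 × 7.15 = 4.858 m³/s
w_4 = (24.8 − 17.4)/2 = 3.7 m; q_4 = 0.46 × 0.83 × 3.7 = 1.413 m³/s
w_5 = (26.8 − 23.3)/2 = 1.75 m; q_5 = 0.39 × 0.79 × 1.75 = 0.5392 m³/s
w_6 = (26.8 − 24.8)/2 = 1 m; q_6 = 0.23 × 0.26 × 1 = 0.05980 m³/s
Q = Σ qᵢ = 10.95 m³/s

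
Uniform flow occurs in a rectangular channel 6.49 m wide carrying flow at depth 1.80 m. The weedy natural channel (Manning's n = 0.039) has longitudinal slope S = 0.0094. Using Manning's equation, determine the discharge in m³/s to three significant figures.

32.0 m³/s

A = b·y = 6.49 × 1.80 = 11.68 m²
P = b + 2y = 6.49 + 2×1.80 = 10.09 m
R = A/P = 11.68/10.09 = 1.158 m
Q = (1/n)·A·R^(2/3)·S^(1/2) = (1/0.039) × 11.68 × 1.158^(2/3) × 0.0094^(1/2) = 32.02 m³/s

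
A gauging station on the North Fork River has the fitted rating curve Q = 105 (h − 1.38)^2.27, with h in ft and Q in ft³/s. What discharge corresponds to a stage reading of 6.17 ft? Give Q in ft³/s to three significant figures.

Q = 105 × (6.17 − 1.38)^2.27 = 105 × 4.79^2.27 = 3677 ft³/s

3680 ft³/s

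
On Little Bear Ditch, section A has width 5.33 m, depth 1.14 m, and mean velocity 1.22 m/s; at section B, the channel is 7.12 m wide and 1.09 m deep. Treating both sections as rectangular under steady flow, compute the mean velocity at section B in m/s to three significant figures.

Q = A₁V₁ = (5.33×1.14) × 1.22 = 7.413 m³/s
A₂ = 7.12 × 1.09 = 7.761 m²
V₂ = Q/A₂ = 7.413/7.761 = 0.9552 m/s

0.955 m/s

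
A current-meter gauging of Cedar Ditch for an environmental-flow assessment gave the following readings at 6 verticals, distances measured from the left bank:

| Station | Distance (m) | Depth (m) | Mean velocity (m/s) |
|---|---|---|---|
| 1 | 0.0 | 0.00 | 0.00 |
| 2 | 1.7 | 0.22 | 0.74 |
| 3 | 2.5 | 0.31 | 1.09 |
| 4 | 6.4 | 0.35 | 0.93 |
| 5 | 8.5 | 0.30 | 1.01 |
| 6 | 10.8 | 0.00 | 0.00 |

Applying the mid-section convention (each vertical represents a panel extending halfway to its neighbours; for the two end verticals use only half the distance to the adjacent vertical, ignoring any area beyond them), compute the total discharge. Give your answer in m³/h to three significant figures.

9510 m³/h

w_2 = (2.5 − 0.0)/2 = 1.25 m; q_2 = 0.74 × 0.22 × 1.25 = 0.2035 m³/s
w_3 = (6.4 − 1.7)/2 = 2.35 m; q_3 = 1.09 × 0.31 × 2.35 = 0.7941 m³/s
w_4 = (8.5 − 2.5)/2 = 3 m; q_4 = 0.93 × 0.35 × 3 = 0.9765 m³/s
w_5 = (10.8 − 6.4)/2 = 2.2 m; q_5 = 1.01 × 0.30 × 2.2 = 0.6666 m³/s
Stations 1, 6 contribute zero (depth or velocity is 0).
Q = Σ qᵢ = 2.641 m³/s
= 2.641 × 3600 = 9506 m³/h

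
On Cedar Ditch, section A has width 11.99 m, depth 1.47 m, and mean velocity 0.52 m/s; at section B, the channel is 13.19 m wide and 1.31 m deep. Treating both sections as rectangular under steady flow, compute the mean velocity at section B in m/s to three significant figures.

Q = A₁V₁ = (11.99×1.47) × 0.52 = 9.165 m³/s
A₂ = 13.19 × 1.31 = 17.28 m²
V₂ = Q/A₂ = 9.165/17.28 = 0.5304 m/s

0.530 m/s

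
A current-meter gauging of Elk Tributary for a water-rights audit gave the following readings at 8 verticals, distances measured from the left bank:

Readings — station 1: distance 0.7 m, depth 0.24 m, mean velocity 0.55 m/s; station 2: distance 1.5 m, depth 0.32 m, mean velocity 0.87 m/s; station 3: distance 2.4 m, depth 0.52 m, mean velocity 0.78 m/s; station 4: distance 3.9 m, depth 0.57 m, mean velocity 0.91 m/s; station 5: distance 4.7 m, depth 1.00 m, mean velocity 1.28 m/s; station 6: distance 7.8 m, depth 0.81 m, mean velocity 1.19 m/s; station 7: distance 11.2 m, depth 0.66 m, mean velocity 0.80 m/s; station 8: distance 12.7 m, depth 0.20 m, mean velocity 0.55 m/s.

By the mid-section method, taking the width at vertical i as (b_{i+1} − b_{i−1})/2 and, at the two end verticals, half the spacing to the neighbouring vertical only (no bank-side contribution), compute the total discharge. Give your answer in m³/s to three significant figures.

w_1 = (1.5 − 0.7)/2 = 0.4 m; q_1 = 0.55 × 0.24 × 0.4 = 0.05280 m³/s
w_2 = (2.4 − 0.7)/2 = 0.85 m; q_2 = 0.87 × 0.32 × 0.85 = 0.2366 m³/s
w_3 = (3.9 − 1.5)/2 = 1.2 m; q_3 = 0.78 × 0.52 × 1.2 = 0.4867 m³/s
w_4 = (4.7 − 2.4)/2 = 1.15 m; q_4 = 0.91 × 0.57 × 1.15 = 0.5965 m³/s
w_5 = (7.8 − 3.9)/2 = 1.95 m; q_5 = 1.28 × 1.00 × 1.95 = 2.496 m³/s
w_6 = (11.2 − 4.7)/2 = 3.25 m; q_6 = 1.19 × 0.81 × 3.25 = 3.133 m³/s
w_7 = (12.7 − 7.8)/2 = 2.45 m; q_7 = 0.80 × 0.66 × 2.45 = 1.294 m³/s
w_8 = (12.7 − 11.2)/2 = 0.75 m; q_8 = 0.55 × 0.20 × 0.75 = 0.08250 m³/s
Q = Σ qᵢ = 8.377 m³/s

8.38 m³/s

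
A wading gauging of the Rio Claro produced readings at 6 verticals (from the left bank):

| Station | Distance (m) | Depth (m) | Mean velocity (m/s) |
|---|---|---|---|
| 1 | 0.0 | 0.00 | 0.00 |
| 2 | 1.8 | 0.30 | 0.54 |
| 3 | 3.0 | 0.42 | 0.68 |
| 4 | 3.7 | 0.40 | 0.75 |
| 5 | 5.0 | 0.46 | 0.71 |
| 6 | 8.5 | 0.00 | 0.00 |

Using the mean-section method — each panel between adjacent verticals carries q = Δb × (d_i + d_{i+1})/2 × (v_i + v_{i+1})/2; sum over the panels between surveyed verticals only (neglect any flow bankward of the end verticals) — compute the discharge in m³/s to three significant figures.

1.24 m³/s

Panel 1-2: Δb = 1.8 m, d̄ = (0.00+0.30)/2 = 0.15, v̄ = (0.00+0.54)/2 = 0.27 → q = 1.8×0.15×0.27 = 0.07290 m³/s
Panel 2-3: Δb = 1.2 m, d̄ = (0.30+0.42)/2 = 0.36, v̄ = (0.54+0.68)/2 = 0.61 → q = 1.2×0.36×0.61 = 0.2635 m³/s
Panel 3-4: Δb = 0.7 m, d̄ = (0.42+0.40)/2 = 0.41, v̄ = (0.68+0.75)/2 = 0.715 → q = 0.7×0.41×0.715 = 0.2052 m³/s
Panel 4-5: Δb = 1.3 m, d̄ = (0.40+0.46)/2 = 0.43, v̄ = (0.75+0.71)/2 = 0.73 → q = 1.3×0.43×0.73 = 0.4081 m³/s
Panel 5-6: Δb = 3.5 m, d̄ = (0.46+0.00)/2 = 0.23, v̄ = (0.71+0.00)/2 = 0.355 → q = 3.5×0.23×0.355 = 0.2858 m³/s
Q = Σ q = 1.235 m³/s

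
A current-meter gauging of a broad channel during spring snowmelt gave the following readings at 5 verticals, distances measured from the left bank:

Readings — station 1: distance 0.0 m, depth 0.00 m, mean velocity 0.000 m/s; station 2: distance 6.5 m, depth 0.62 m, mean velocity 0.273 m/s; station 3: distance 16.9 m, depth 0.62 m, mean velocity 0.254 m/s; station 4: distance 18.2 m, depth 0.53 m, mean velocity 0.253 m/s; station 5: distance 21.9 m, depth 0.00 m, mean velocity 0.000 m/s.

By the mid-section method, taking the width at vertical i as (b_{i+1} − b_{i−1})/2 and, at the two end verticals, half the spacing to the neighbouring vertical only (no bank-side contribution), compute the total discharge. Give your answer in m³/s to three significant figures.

2.69 m³/s

w_2 = (16.9 − 0.0)/2 = 8.45 m; q_2 = 0.273 × 0.62 × 8.45 = 1.430 m³/s
w_3 = (18.2 − 6.5)/2 = 5.85 m; q_3 = 0.254 × 0.62 × 5.85 = 0.9213 m³/s
w_4 = (21.9 − 16.9)/2 = 2.5 m; q_4 = 0.253 × 0.53 × 2.5 = 0.3352 m³/s
Stations 1, 5 contribute zero (depth or velocity is 0).
Q = Σ qᵢ = 2.687 m³/s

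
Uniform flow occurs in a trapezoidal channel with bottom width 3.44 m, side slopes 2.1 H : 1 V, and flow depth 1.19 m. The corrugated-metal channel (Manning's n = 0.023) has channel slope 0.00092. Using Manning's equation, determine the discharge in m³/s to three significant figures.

7.95 m³/s

A = (b + z·y)·y = (3.44 + 2.1×1.19)×1.19 = 7.067 m²
P = b + 2y√(1+z²) = 3.44 + 2×1.19×√(1+2.1²) = 8.976 m
R = A/P = 7.067/8.976 = 0.7874 m
Q = (1/n)·A·R^(2/3)·S^(1/2) = (1/0.023) × 7.067 × 0.7874^(2/3) × 0.00092^(1/2) = 7.947 m³/s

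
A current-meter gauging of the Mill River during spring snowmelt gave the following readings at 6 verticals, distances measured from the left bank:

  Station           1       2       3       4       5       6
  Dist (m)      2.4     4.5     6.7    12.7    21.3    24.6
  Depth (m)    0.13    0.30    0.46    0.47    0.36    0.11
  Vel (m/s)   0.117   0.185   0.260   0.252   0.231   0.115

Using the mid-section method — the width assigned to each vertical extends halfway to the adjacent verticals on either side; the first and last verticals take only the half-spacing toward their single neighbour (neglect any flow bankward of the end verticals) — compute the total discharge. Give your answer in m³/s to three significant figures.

w_1 = (4.5 − 2.4)/2 = 1.05 m; q_1 = 0.117 × 0.13 × 1.05 = 0.01597 m³/s
w_2 = (6.7 − 2.4)/2 = 2.15 m; q_2 = 0.185 × 0.30 × 2.15 = 0.1193 m³/s
w_3 = (12.7 − 4.5)/2 = 4.1 m; q_3 = 0.260 × 0.46 × 4.1 = 0.4904 m³/s
w_4 = (21.3 − 6.7)/2 = 7.3 m; q_4 = 0.252 × 0.47 × 7.3 = 0.8646 m³/s
w_5 = (24.6 − 12.7)/2 = 5.95 m; q_5 = 0.231 × 0.36 × 5.95 = 0.4948 m³/s
w_6 = (24.6 − 21.3)/2 = 1.65 m; q_6 = 0.115 × 0.11 × 1.65 = 0.02087 m³/s
Q = Σ qᵢ = 2.006 m³/s

2.01 m³/s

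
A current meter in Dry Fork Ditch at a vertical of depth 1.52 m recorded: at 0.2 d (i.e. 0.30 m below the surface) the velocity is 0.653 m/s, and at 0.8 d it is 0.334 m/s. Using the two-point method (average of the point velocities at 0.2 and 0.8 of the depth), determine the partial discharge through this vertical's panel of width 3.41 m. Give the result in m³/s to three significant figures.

v̄ = (0.653 + 0.334) / 2 = 0.4935 m/s
q = v̄ × d × w = 0.4935 × 1.52 × 3.41 = 2.558 m³/s

2.56 m³/s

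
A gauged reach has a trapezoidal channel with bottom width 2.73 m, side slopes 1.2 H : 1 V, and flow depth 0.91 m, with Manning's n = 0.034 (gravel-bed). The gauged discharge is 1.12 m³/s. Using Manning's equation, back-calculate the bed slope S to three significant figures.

0.000225

A = (b + z·y)·y = (2.73 + 1.2×0.91)×0.91 = 3.478 m²
P = b + 2y√(1+z²) = 2.73 + 2×0.91×√(1+1.2²) = 5.573 m
R = A/P = 3.478/5.573 = 0.6241 m
S = (Q·n / (1·A·R^(2/3)))² = (1.12×0.034 / (1×3.478×0.7303))² = 0.0002248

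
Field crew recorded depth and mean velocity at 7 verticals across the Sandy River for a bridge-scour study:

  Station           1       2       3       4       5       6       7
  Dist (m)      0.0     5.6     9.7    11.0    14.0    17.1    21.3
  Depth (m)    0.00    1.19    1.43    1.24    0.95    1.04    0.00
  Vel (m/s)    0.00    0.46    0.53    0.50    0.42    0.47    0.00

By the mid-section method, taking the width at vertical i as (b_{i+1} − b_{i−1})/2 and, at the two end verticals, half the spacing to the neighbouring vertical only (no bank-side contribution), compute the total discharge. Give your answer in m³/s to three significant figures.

w_2 = (9.7 − 0.0)/2 = 4.85 m; q_2 = 0.46 × 1.19 × 4.85 = 2.655 m³/s
w_3 = (11.0 − 5.6)/2 = 2.7 m; q_3 = 0.53 × 1.43 × 2.7 = 2.046 m³/s
w_4 = (14.0 − 9.7)/2 = 2.15 m; q_4 = 0.50 × 1.24 × 2.15 = 1.333 m³/s
w_5 = (17.1 − 11.0)/2 = 3.05 m; q_5 = 0.42 × 0.95 × 3.05 = 1.217 m³/s
w_6 = (21.3 − 14.0)/2 = 3.65 m; q_6 = 0.47 × 1.04 × 3.65 = 1.784 m³/s
Stations 1, 7 contribute zero (depth or velocity is 0).
Q = Σ qᵢ = 9.035 m³/s

9.04 m³/s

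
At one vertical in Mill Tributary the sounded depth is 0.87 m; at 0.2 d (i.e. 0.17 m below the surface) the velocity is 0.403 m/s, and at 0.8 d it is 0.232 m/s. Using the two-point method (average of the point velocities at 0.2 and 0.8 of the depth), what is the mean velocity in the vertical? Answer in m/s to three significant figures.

0.318 m/s

v̄ = (0.403 + 0.232) / 2 = 0.3175 m/s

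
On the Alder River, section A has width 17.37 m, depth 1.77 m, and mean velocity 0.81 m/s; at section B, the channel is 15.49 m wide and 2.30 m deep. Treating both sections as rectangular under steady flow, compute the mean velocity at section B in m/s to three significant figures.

0.699 m/s

Q = A₁V₁ = (17.37×1.77) × 0.81 = 24.90 m³/s
A₂ = 15.49 × 2.30 = 35.63 m²
V₂ = Q/A₂ = 24.90/35.63 = 0.6990 m/s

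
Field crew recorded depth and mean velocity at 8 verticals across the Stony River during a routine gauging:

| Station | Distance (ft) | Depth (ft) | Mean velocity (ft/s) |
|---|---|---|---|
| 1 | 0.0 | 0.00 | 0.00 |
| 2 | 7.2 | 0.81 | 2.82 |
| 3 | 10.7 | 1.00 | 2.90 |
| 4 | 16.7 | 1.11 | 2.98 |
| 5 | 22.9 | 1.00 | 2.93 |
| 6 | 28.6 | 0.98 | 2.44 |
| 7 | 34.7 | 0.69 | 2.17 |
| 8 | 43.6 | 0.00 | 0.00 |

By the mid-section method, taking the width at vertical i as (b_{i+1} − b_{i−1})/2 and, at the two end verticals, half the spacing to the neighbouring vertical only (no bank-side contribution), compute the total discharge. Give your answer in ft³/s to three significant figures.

w_2 = (10.7 − 0.0)/2 = 5.35 ft; q_2 = 2.82 × 0.81 × 5.35 = 12.22 ft³/s
w_3 = (16.7 − 7.2)/2 = 4.75 ft; q_3 = 2.90 × 1.00 × 4.75 = 13.78 ft³/s
w_4 = (22.9 − 10.7)/2 = 6.1 ft; q_4 = 2.98 × 1.11 × 6.1 = 20.18 ft³/s
w_5 = (28.6 − 16.7)/2 = 5.95 ft; q_5 = 2.93 × 1.00 × 5.95 = 17.43 ft³/s
w_6 = (34.7 − 22.9)/2 = 5.9 ft; q_6 = 2.44 × 0.98 × 5.9 = 14.11 ft³/s
w_7 = (43.6 − 28.6)/2 = 7.5 ft; q_7 = 2.17 × 0.69 × 7.5 = 11.23 ft³/s
Stations 1, 8 contribute zero (depth or velocity is 0).
Q = Σ qᵢ = 88.94 ft³/s

88.9 ft³/s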